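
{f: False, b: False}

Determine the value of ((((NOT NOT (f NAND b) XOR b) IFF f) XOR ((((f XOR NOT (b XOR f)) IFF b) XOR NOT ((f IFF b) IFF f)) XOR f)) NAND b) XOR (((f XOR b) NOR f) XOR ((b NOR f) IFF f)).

Substituting f=False, b=False:
f NAND b = False NAND False = True
NOT (f NAND b) = NOT True = False
NOT NOT (f NAND b) = NOT False = True
NOT NOT (f NAND b) XOR b = True XOR False = True
(NOT NOT (f NAND b) XOR b) IFF f = True IFF False = False
b XOR f = False XOR False = False
NOT (b XOR f) = NOT False = True
f XOR NOT (b XOR f) = False XOR True = True
(f XOR NOT (b XOR f)) IFF b = True IFF False = False
f IFF b = False IFF False = True
(f IFF b) IFF f = True IFF False = False
NOT ((f IFF b) IFF f) = NOT False = True
((f XOR NOT (b XOR f)) IFF b) XOR NOT ((f IFF b) IFF f) = False XOR True = True
(((f XOR NOT (b XOR f)) IFF b) XOR NOT ((f IFF b) IFF f)) XOR f = True XOR False = True
((NOT NOT (f NAND b) XOR b) IFF f) XOR ((((f XOR NOT (b XOR f)) IFF b) XOR NOT ((f IFF b) IFF f)) XOR f) = False XOR True = True
(((NOT NOT (f NAND b) XOR b) IFF f) XOR ((((f XOR NOT (b XOR f)) IFF b) XOR NOT ((f IFF b) IFF f)) XOR f)) NAND b = True NAND False = True
f XOR b = False XOR False = False
(f XOR b) NOR f = False NOR False = True
b NOR f = False NOR False = True
(b NOR f) IFF f = True IFF False = False
((f XOR b) NOR f) XOR ((b NOR f) IFF f) = True XOR False = True
((((NOT NOT (f NAND b) XOR b) IFF f) XOR ((((f XOR NOT (b XOR f)) IFF b) XOR NOT ((f IFF b) IFF f)) XOR f)) NAND b) XOR (((f XOR b) NOR f) XOR ((b NOR f) IFF f)) = True XOR True = False

False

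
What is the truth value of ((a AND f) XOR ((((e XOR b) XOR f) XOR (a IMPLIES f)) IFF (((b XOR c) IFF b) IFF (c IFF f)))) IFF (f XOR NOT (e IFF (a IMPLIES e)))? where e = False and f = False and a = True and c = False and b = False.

Substituting e=False, f=False, a=True, c=False, b=False:
a AND f = True AND False = False
e XOR b = False XOR False = False
(e XOR b) XOR f = False XOR False = False
a IMPLIES f = True IMPLIES False = False
((e XOR b) XOR f) XOR (a IMPLIES f) = False XOR False = False
b XOR c = False XOR False = False
(b XOR c) IFF b = False IFF False = True
c IFF f = False IFF False = True
((b XOR c) IFF b) IFF (c IFF f) = True IFF True = True
(((e XOR b) XOR f) XOR (a IMPLIES f)) IFF (((b XOR c) IFF b) IFF (c IFF f)) = False IFF True = False
(a AND f) XOR ((((e XOR b) XOR f) XOR (a IMPLIES f)) IFF (((b XOR c) IFF b) IFF (c IFF f))) = False XOR False = False
a IMPLIES e = True IMPLIES False = False
e IFF (a IMPLIES e) = False IFF False = True
NOT (e IFF (a IMPLIES e)) = NOT True = False
f XOR NOT (e IFF (a IMPLIES e)) = False XOR False = False
((a AND f) XOR ((((e XOR b) XOR f) XOR (a IMPLIES f)) IFF (((b XOR c) IFF b) IFF (c IFF f)))) IFF (f XOR NOT (e IFF (a IMPLIES e))) = False IFF False = True

True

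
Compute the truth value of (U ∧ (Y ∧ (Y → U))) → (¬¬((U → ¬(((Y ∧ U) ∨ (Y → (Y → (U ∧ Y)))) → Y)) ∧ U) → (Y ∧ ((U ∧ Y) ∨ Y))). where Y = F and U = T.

T

Y → U = F → T = T
Y ∧ (Y → U) = F ∧ T = F
U ∧ (Y ∧ (Y → U)) = T ∧ F = F
Y ∧ U = F ∧ T = F
U ∧ Y = T ∧ F = F
Y → (U ∧ Y) = F → F = T
Y → (Y → (U ∧ Y)) = F → T = T
(Y ∧ U) ∨ (Y → (Y → (U ∧ Y))) = F ∨ T = T
((Y ∧ U) ∨ (Y → (Y → (U ∧ Y)))) → Y = T → F = F
¬(((Y ∧ U) ∨ (Y → (Y → (U ∧ Y)))) → Y) = ¬F = T
U → ¬(((Y ∧ U) ∨ (Y → (Y → (U ∧ Y)))) → Y) = T → T = T
(U → ¬(((Y ∧ U) ∨ (Y → (Y → (U ∧ Y)))) → Y)) ∧ U = T ∧ T = T
¬((U → ¬(((Y ∧ U) ∨ (Y → (Y → (U ∧ Y)))) → Y)) ∧ U) = ¬T = F
¬¬((U → ¬(((Y ∧ U) ∨ (Y → (Y → (U ∧ Y)))) → Y)) ∧ U) = ¬F = T
U ∧ Y = T ∧ F = F
(U ∧ Y) ∨ Y = F ∨ F = F
Y ∧ ((U ∧ Y) ∨ Y) = F ∧ F = F
¬¬((U → ¬(((Y ∧ U) ∨ (Y → (Y → (U ∧ Y)))) → Y)) ∧ U) → (Y ∧ ((U ∧ Y) ∨ Y)) = T → F = F
(U ∧ (Y ∧ (Y → U))) → (¬¬((U → ¬(((Y ∧ U) ∨ (Y → (Y → (U ∧ Y)))) → Y)) ∧ U) → (Y ∧ ((U ∧ Y) ∨ Y))) = F → F = T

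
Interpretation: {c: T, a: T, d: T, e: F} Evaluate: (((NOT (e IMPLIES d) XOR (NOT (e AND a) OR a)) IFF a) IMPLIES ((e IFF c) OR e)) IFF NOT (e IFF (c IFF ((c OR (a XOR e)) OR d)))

F

e IMPLIES d = F IMPLIES T = T
NOT (e IMPLIES d) = NOT T = F
e AND a = F AND T = F
NOT (e AND a) = NOT F = T
NOT (e AND a) OR a = T OR T = T
NOT (e IMPLIES d) XOR (NOT (e AND a) OR a) = F XOR T = T
(NOT (e IMPLIES d) XOR (NOT (e AND a) OR a)) IFF a = T IFF T = T
e IFF c = F IFF T = F
(e IFF c) OR e = F OR F = F
((NOT (e IMPLIES d) XOR (NOT (e AND a) OR a)) IFF a) IMPLIES ((e IFF c) OR e) = T IMPLIES F = F
a XOR e = T XOR F = T
c OR (a XOR e) = T OR T = T
(c OR (a XOR e)) OR d = T OR T = T
c IFF ((c OR (a XOR e)) OR d) = T IFF T = T
e IFF (c IFF ((c OR (a XOR e)) OR d)) = F IFF T = F
NOT (e IFF (c IFF ((c OR (a XOR e)) OR d))) = NOT F = T
(((NOT (e IMPLIES d) XOR (NOT (e AND a) OR a)) IFF a) IMPLIES ((e IFF c) OR e)) IFF NOT (e IFF (c IFF ((c OR (a XOR e)) OR d))) = F IFF T = F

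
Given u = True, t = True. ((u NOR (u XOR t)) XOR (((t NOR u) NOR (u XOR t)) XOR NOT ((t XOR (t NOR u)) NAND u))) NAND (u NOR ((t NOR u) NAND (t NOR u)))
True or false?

Substituting u=True, t=True:
u XOR t = True XOR True = False
u NOR (u XOR t) = True NOR False = False
t NOR u = True NOR True = False
u XOR t = True XOR True = False
(t NOR u) NOR (u XOR t) = False NOR False = True
t NOR u = True NOR True = False
t XOR (t NOR u) = True XOR False = True
(t XOR (t NOR u)) NAND u = True NAND True = False
NOT ((t XOR (t NOR u)) NAND u) = NOT False = True
((t NOR u) NOR (u XOR t)) XOR NOT ((t XOR (t NOR u)) NAND u) = True XOR True = False
(u NOR (u XOR t)) XOR (((t NOR u) NOR (u XOR t)) XOR NOT ((t XOR (t NOR u)) NAND u)) = False XOR False = False
t NOR u = True NOR True = False
t NOR u = True NOR True = False
(t NOR u) NAND (t NOR u) = False NAND False = True
u NOR ((t NOR u) NAND (t NOR u)) = True NOR True = False
((u NOR (u XOR t)) XOR (((t NOR u) NOR (u XOR t)) XOR NOT ((t XOR (t NOR u)) NAND u))) NAND (u NOR ((t NOR u) NAND (t NOR u))) = False NAND False = True

True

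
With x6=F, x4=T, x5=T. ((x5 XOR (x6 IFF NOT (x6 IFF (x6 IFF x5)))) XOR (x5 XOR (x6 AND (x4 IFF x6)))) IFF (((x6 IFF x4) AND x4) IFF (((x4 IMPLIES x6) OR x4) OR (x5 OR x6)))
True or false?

x6 IFF x5 = F IFF T = F
x6 IFF (x6 IFF x5) = F IFF F = T
NOT (x6 IFF (x6 IFF x5)) = NOT T = F
x6 IFF NOT (x6 IFF (x6 IFF x5)) = F IFF F = T
x5 XOR (x6 IFF NOT (x6 IFF (x6 IFF x5))) = T XOR T = F
x4 IFF x6 = T IFF F = F
x6 AND (x4 IFF x6) = F AND F = F
x5 XOR (x6 AND (x4 IFF x6)) = T XOR F = T
(x5 XOR (x6 IFF NOT (x6 IFF (x6 IFF x5)))) XOR (x5 XOR (x6 AND (x4 IFF x6))) = F XOR T = T
x6 IFF x4 = F IFF T = F
(x6 IFF x4) AND x4 = F AND T = F
x4 IMPLIES x6 = T IMPLIES F = F
(x4 IMPLIES x6) OR x4 = F OR T = T
x5 OR x6 = T OR F = T
((x4 IMPLIES x6) OR x4) OR (x5 OR x6) = T OR T = T
((x6 IFF x4) AND x4) IFF (((x4 IMPLIES x6) OR x4) OR (x5 OR x6)) = F IFF T = F
((x5 XOR (x6 IFF NOT (x6 IFF (x6 IFF x5)))) XOR (x5 XOR (x6 AND (x4 IFF x6)))) IFF (((x6 IFF x4) AND x4) IFF (((x4 IMPLIES x6) OR x4) OR (x5 OR x6))) = T IFF F = F

F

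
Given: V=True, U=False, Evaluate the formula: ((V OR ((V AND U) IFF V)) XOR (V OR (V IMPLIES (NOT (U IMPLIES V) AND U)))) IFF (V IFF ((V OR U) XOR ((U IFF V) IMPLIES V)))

V AND U = True AND False = False
(V AND U) IFF V = False IFF True = False
V OR ((V AND U) IFF V) = True OR False = True
U IMPLIES V = False IMPLIES True = True
NOT (U IMPLIES V) = NOT True = False
NOT (U IMPLIES V) AND U = False AND False = False
V IMPLIES (NOT (U IMPLIES V) AND U) = True IMPLIES False = False
V OR (V IMPLIES (NOT (U IMPLIES V) AND U)) = True OR False = True
(V OR ((V AND U) IFF V)) XOR (V OR (V IMPLIES (NOT (U IMPLIES V) AND U))) = True XOR True = False
V OR U = True OR False = True
U IFF V = False IFF True = False
(U IFF V) IMPLIES V = False IMPLIES True = True
(V OR U) XOR ((U IFF V) IMPLIES V) = True XOR True = False
V IFF ((V OR U) XOR ((U IFF V) IMPLIES V)) = True IFF False = False
((V OR ((V AND U) IFF V)) XOR (V OR (V IMPLIES (NOT (U IMPLIES V) AND U)))) IFF (V IFF ((V OR U) XOR ((U IFF V) IMPLIES V))) = False IFF False = True

True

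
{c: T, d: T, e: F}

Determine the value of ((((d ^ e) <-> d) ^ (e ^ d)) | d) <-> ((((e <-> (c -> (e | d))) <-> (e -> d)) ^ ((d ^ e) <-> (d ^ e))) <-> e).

F

d ^ e = T ^ F = T
(d ^ e) <-> d = T <-> T = T
e ^ d = F ^ T = T
((d ^ e) <-> d) ^ (e ^ d) = T ^ T = F
(((d ^ e) <-> d) ^ (e ^ d)) | d = F | T = T
e | d = F | T = T
c -> (e | d) = T -> T = T
e <-> (c -> (e | d)) = F <-> T = F
e -> d = F -> T = T
(e <-> (c -> (e | d))) <-> (e -> d) = F <-> T = F
d ^ e = T ^ F = T
d ^ e = T ^ F = T
(d ^ e) <-> (d ^ e) = T <-> T = T
((e <-> (c -> (e | d))) <-> (e -> d)) ^ ((d ^ e) <-> (d ^ e)) = F ^ T = T
(((e <-> (c -> (e | d))) <-> (e -> d)) ^ ((d ^ e) <-> (d ^ e))) <-> e = T <-> F = F
((((d ^ e) <-> d) ^ (e ^ d)) | d) <-> ((((e <-> (c -> (e | d))) <-> (e -> d)) ^ ((d ^ e) <-> (d ^ e))) <-> e) = T <-> F = F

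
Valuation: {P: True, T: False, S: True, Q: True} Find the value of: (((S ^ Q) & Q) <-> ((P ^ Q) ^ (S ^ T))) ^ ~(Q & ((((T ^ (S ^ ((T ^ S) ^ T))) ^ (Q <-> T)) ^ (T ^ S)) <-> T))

Substituting P=True, T=False, S=True, Q=True:
S ^ Q = True ^ True = False
(S ^ Q) & Q = False & True = False
P ^ Q = True ^ True = False
S ^ T = True ^ False = True
(P ^ Q) ^ (S ^ T) = False ^ True = True
((S ^ Q) & Q) <-> ((P ^ Q) ^ (S ^ T)) = False <-> True = False
T ^ S = False ^ True = True
(T ^ S) ^ T = True ^ False = True
S ^ ((T ^ S) ^ T) = True ^ True = False
T ^ (S ^ ((T ^ S) ^ T)) = False ^ False = False
Q <-> T = True <-> False = False
(T ^ (S ^ ((T ^ S) ^ T))) ^ (Q <-> T) = False ^ False = False
T ^ S = False ^ True = True
((T ^ (S ^ ((T ^ S) ^ T))) ^ (Q <-> T)) ^ (T ^ S) = False ^ True = True
(((T ^ (S ^ ((T ^ S) ^ T))) ^ (Q <-> T)) ^ (T ^ S)) <-> T = True <-> False = False
Q & ((((T ^ (S ^ ((T ^ S) ^ T))) ^ (Q <-> T)) ^ (T ^ S)) <-> T) = True & False = False
~(Q & ((((T ^ (S ^ ((T ^ S) ^ T))) ^ (Q <-> T)) ^ (T ^ S)) <-> T)) = ~False = True
(((S ^ Q) & Q) <-> ((P ^ Q) ^ (S ^ T))) ^ ~(Q & ((((T ^ (S ^ ((T ^ S) ^ T))) ^ (Q <-> T)) ^ (T ^ S)) <-> T)) = False ^ True = True

True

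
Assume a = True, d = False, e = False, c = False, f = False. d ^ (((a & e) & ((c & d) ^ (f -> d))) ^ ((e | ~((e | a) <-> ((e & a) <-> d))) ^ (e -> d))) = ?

True

a & e = True & False = False
c & d = False & False = False
f -> d = False -> False = True
(c & d) ^ (f -> d) = False ^ True = True
(a & e) & ((c & d) ^ (f -> d)) = False & True = False
e | a = False | True = True
e & a = False & True = False
(e & a) <-> d = False <-> False = True
(e | a) <-> ((e & a) <-> d) = True <-> True = True
~((e | a) <-> ((e & a) <-> d)) = ~True = False
e | ~((e | a) <-> ((e & a) <-> d)) = False | False = False
e -> d = False -> False = True
(e | ~((e | a) <-> ((e & a) <-> d))) ^ (e -> d) = False ^ True = True
((a & e) & ((c & d) ^ (f -> d))) ^ ((e | ~((e | a) <-> ((e & a) <-> d))) ^ (e -> d)) = False ^ True = True
d ^ (((a & e) & ((c & d) ^ (f -> d))) ^ ((e | ~((e | a) <-> ((e & a) <-> d))) ^ (e -> d))) = False ^ True = True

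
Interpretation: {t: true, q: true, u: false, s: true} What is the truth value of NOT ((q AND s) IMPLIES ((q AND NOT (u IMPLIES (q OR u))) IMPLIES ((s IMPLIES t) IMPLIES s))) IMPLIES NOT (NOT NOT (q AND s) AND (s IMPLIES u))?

Substituting t=true, q=true, u=false, s=true:
q AND s = true AND true = true
q OR u = true OR false = true
u IMPLIES (q OR u) = false IMPLIES true = true
NOT (u IMPLIES (q OR u)) = NOT true = false
q AND NOT (u IMPLIES (q OR u)) = true AND false = false
s IMPLIES t = true IMPLIES true = true
(s IMPLIES t) IMPLIES s = true IMPLIES true = true
(q AND NOT (u IMPLIES (q OR u))) IMPLIES ((s IMPLIES t) IMPLIES s) = false IMPLIES true = true
(q AND s) IMPLIES ((q AND NOT (u IMPLIES (q OR u))) IMPLIES ((s IMPLIES t) IMPLIES s)) = true IMPLIES true = true
NOT ((q AND s) IMPLIES ((q AND NOT (u IMPLIES (q OR u))) IMPLIES ((s IMPLIES t) IMPLIES s))) = NOT true = false
q AND s = true AND true = true
NOT (q AND s) = NOT true = false
NOT NOT (q AND s) = NOT false = true
s IMPLIES u = true IMPLIES false = false
NOT NOT (q AND s) AND (s IMPLIES u) = true AND false = false
NOT (NOT NOT (q AND s) AND (s IMPLIES u)) = NOT false = true
NOT ((q AND s) IMPLIES ((q AND NOT (u IMPLIES (q OR u))) IMPLIES ((s IMPLIES t) IMPLIES s))) IMPLIES NOT (NOT NOT (q AND s) AND (s IMPLIES u)) = false IMPLIES true = true

true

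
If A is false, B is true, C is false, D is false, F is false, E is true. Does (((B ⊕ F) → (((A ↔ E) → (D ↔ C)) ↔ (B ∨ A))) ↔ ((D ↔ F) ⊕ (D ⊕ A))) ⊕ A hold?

True

B ⊕ F = True ⊕ False = True
A ↔ E = False ↔ True = False
D ↔ C = False ↔ False = True
(A ↔ E) → (D ↔ C) = False → True = True
B ∨ A = True ∨ False = True
((A ↔ E) → (D ↔ C)) ↔ (B ∨ A) = True ↔ True = True
(B ⊕ F) → (((A ↔ E) → (D ↔ C)) ↔ (B ∨ A)) = True → True = True
D ↔ F = False ↔ False = True
D ⊕ A = False ⊕ False = False
(D ↔ F) ⊕ (D ⊕ A) = True ⊕ False = True
((B ⊕ F) → (((A ↔ E) → (D ↔ C)) ↔ (B ∨ A))) ↔ ((D ↔ F) ⊕ (D ⊕ A)) = True ↔ True = True
(((B ⊕ F) → (((A ↔ E) → (D ↔ C)) ↔ (B ∨ A))) ↔ ((D ↔ F) ⊕ (D ⊕ A))) ⊕ A = True ⊕ False = True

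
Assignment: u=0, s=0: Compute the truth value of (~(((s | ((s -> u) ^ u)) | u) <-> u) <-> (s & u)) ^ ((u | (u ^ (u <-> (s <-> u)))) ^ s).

Substituting u=0, s=0:
s -> u = 0 -> 0 = 1
(s -> u) ^ u = 1 ^ 0 = 1
s | ((s -> u) ^ u) = 0 | 1 = 1
(s | ((s -> u) ^ u)) | u = 1 | 0 = 1
((s | ((s -> u) ^ u)) | u) <-> u = 1 <-> 0 = 0
~(((s | ((s -> u) ^ u)) | u) <-> u) = ~0 = 1
s & u = 0 & 0 = 0
~(((s | ((s -> u) ^ u)) | u) <-> u) <-> (s & u) = 1 <-> 0 = 0
s <-> u = 0 <-> 0 = 1
u <-> (s <-> u) = 0 <-> 1 = 0
u ^ (u <-> (s <-> u)) = 0 ^ 0 = 0
u | (u ^ (u <-> (s <-> u))) = 0 | 0 = 0
(u | (u ^ (u <-> (s <-> u)))) ^ s = 0 ^ 0 = 0
(~(((s | ((s -> u) ^ u)) | u) <-> u) <-> (s & u)) ^ ((u | (u ^ (u <-> (s <-> u)))) ^ s) = 0 ^ 0 = 0

0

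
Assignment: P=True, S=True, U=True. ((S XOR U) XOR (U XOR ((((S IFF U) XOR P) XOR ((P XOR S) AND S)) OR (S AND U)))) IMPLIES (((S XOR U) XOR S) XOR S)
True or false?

True

Substituting P=True, S=True, U=True:
S XOR U = True XOR True = False
S IFF U = True IFF True = True
(S IFF U) XOR P = True XOR True = False
P XOR S = True XOR True = False
(P XOR S) AND S = False AND True = False
((S IFF U) XOR P) XOR ((P XOR S) AND S) = False XOR False = False
S AND U = True AND True = True
(((S IFF U) XOR P) XOR ((P XOR S) AND S)) OR (S AND U) = False OR True = True
U XOR ((((S IFF U) XOR P) XOR ((P XOR S) AND S)) OR (S AND U)) = True XOR True = False
(S XOR U) XOR (U XOR ((((S IFF U) XOR P) XOR ((P XOR S) AND S)) OR (S AND U))) = False XOR False = False
S XOR U = True XOR True = False
(S XOR U) XOR S = False XOR True = True
((S XOR U) XOR S) XOR S = True XOR True = False
((S XOR U) XOR (U XOR ((((S IFF U) XOR P) XOR ((P XOR S) AND S)) OR (S AND U)))) IMPLIES (((S XOR U) XOR S) XOR S) = False IMPLIES False = True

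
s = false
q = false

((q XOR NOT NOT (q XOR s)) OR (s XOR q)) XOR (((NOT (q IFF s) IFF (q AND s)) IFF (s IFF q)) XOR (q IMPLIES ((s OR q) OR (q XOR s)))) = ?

false

q XOR s = false XOR false = false
NOT (q XOR s) = NOT false = true
NOT NOT (q XOR s) = NOT true = false
q XOR NOT NOT (q XOR s) = false XOR false = false
s XOR q = false XOR false = false
(q XOR NOT NOT (q XOR s)) OR (s XOR q) = false OR false = false
q IFF s = false IFF false = true
NOT (q IFF s) = NOT true = false
q AND s = false AND false = false
NOT (q IFF s) IFF (q AND s) = false IFF false = true
s IFF q = false IFF false = true
(NOT (q IFF s) IFF (q AND s)) IFF (s IFF q) = true IFF true = true
s OR q = false OR false = false
q XOR s = false XOR false = false
(s OR q) OR (q XOR s) = false OR false = false
q IMPLIES ((s OR q) OR (q XOR s)) = false IMPLIES false = true
((NOT (q IFF s) IFF (q AND s)) IFF (s IFF q)) XOR (q IMPLIES ((s OR q) OR (q XOR s))) = true XOR true = false
((q XOR NOT NOT (q XOR s)) OR (s XOR q)) XOR (((NOT (q IFF s) IFF (q AND s)) IFF (s IFF q)) XOR (q IMPLIES ((s OR q) OR (q XOR s)))) = false XOR false = false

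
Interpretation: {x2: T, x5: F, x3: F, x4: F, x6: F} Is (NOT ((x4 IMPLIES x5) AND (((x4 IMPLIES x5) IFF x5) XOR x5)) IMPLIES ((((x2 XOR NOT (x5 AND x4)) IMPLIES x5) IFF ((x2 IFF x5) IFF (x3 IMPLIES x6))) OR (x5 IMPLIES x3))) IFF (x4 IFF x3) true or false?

x4 IMPLIES x5 = F IMPLIES F = T
x4 IMPLIES x5 = F IMPLIES F = T
(x4 IMPLIES x5) IFF x5 = T IFF F = F
((x4 IMPLIES x5) IFF x5) XOR x5 = F XOR F = F
(x4 IMPLIES x5) AND (((x4 IMPLIES x5) IFF x5) XOR x5) = T AND F = F
NOT ((x4 IMPLIES x5) AND (((x4 IMPLIES x5) IFF x5) XOR x5)) = NOT F = T
x5 AND x4 = F AND F = F
NOT (x5 AND x4) = NOT F = T
x2 XOR NOT (x5 AND x4) = T XOR T = F
(x2 XOR NOT (x5 AND x4)) IMPLIES x5 = F IMPLIES F = T
x2 IFF x5 = T IFF F = F
x3 IMPLIES x6 = F IMPLIES F = T
(x2 IFF x5) IFF (x3 IMPLIES x6) = F IFF T = F
((x2 XOR NOT (x5 AND x4)) IMPLIES x5) IFF ((x2 IFF x5) IFF (x3 IMPLIES x6)) = T IFF F = F
x5 IMPLIES x3 = F IMPLIES F = T
(((x2 XOR NOT (x5 AND x4)) IMPLIES x5) IFF ((x2 IFF x5) IFF (x3 IMPLIES x6))) OR (x5 IMPLIES x3) = F OR T = T
NOT ((x4 IMPLIES x5) AND (((x4 IMPLIES x5) IFF x5) XOR x5)) IMPLIES ((((x2 XOR NOT (x5 AND x4)) IMPLIES x5) IFF ((x2 IFF x5) IFF (x3 IMPLIES x6))) OR (x5 IMPLIES x3)) = T IMPLIES T = T
x4 IFF x3 = F IFF F = T
(NOT ((x4 IMPLIES x5) AND (((x4 IMPLIES x5) IFF x5) XOR x5)) IMPLIES ((((x2 XOR NOT (x5 AND x4)) IMPLIES x5) IFF ((x2 IFF x5) IFF (x3 IMPLIES x6))) OR (x5 IMPLIES x3))) IFF (x4 IFF x3) = T IFF T = T

T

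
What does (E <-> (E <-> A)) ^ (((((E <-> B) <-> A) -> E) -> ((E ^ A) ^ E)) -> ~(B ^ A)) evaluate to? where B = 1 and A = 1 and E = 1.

0

E <-> A = 1 <-> 1 = 1
E <-> (E <-> A) = 1 <-> 1 = 1
E <-> B = 1 <-> 1 = 1
(E <-> B) <-> A = 1 <-> 1 = 1
((E <-> B) <-> A) -> E = 1 -> 1 = 1
E ^ A = 1 ^ 1 = 0
(E ^ A) ^ E = 0 ^ 1 = 1
(((E <-> B) <-> A) -> E) -> ((E ^ A) ^ E) = 1 -> 1 = 1
B ^ A = 1 ^ 1 = 0
~(B ^ A) = ~0 = 1
((((E <-> B) <-> A) -> E) -> ((E ^ A) ^ E)) -> ~(B ^ A) = 1 -> 1 = 1
(E <-> (E <-> A)) ^ (((((E <-> B) <-> A) -> E) -> ((E ^ A) ^ E)) -> ~(B ^ A)) = 1 ^ 1 = 0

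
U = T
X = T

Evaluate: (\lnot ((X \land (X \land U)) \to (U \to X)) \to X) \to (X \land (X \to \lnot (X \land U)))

F

X \land U = T \land T = T
X \land (X \land U) = T \land T = T
U \to X = T \to T = T
(X \land (X \land U)) \to (U \to X) = T \to T = T
\lnot ((X \land (X \land U)) \to (U \to X)) = \lnot T = F
\lnot ((X \land (X \land U)) \to (U \to X)) \to X = F \to T = T
X \land U = T \land T = T
\lnot (X \land U) = \lnot T = F
X \to \lnot (X \land U) = T \to F = F
X \land (X \to \lnot (X \land U)) = T \land F = F
(\lnot ((X \land (X \land U)) \to (U \to X)) \to X) \to (X \land (X \to \lnot (X \land U))) = T \to F = F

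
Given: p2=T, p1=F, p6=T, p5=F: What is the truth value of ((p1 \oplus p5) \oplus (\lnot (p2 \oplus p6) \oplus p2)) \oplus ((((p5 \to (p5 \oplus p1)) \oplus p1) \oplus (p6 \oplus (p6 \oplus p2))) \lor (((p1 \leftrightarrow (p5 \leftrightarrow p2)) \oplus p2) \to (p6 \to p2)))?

p1 \oplus p5 = F \oplus F = F
p2 \oplus p6 = T \oplus T = F
\lnot (p2 \oplus p6) = \lnot F = T
\lnot (p2 \oplus p6) \oplus p2 = T \oplus T = F
(p1 \oplus p5) \oplus (\lnot (p2 \oplus p6) \oplus p2) = F \oplus F = F
p5 \oplus p1 = F \oplus F = F
p5 \to (p5 \oplus p1) = F \to F = T
(p5 \to (p5 \oplus p1)) \oplus p1 = T \oplus F = T
p6 \oplus p2 = T \oplus T = F
p6 \oplus (p6 \oplus p2) = T \oplus F = T
((p5 \to (p5 \oplus p1)) \oplus p1) \oplus (p6 \oplus (p6 \oplus p2)) = T \oplus T = F
p5 \leftrightarrow p2 = F \leftrightarrow T = F
p1 \leftrightarrow (p5 \leftrightarrow p2) = F \leftrightarrow F = T
(p1 \leftrightarrow (p5 \leftrightarrow p2)) \oplus p2 = T \oplus T = F
p6 \to p2 = T \to T = T
((p1 \leftrightarrow (p5 \leftrightarrow p2)) \oplus p2) \to (p6 \to p2) = F \to T = T
(((p5 \to (p5 \oplus p1)) \oplus p1) \oplus (p6 \oplus (p6 \oplus p2))) \lor (((p1 \leftrightarrow (p5 \leftrightarrow p2)) \oplus p2) \to (p6 \to p2)) = F \lor T = T
((p1 \oplus p5) \oplus (\lnot (p2 \oplus p6) \oplus p2)) \oplus ((((p5 \to (p5 \oplus p1)) \oplus p1) \oplus (p6 \oplus (p6 \oplus p2))) \lor (((p1 \leftrightarrow (p5 \leftrightarrow p2)) \oplus p2) \to (p6 \to p2))) = F \oplus T = T

T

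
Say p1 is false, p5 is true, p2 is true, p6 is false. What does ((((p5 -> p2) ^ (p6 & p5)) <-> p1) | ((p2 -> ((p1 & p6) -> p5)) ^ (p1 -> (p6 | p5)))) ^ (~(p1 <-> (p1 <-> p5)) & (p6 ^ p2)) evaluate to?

Substituting p1=0, p5=1, p2=1, p6=0:
p5 -> p2 = 1 -> 1 = 1
p6 & p5 = 0 & 1 = 0
(p5 -> p2) ^ (p6 & p5) = 1 ^ 0 = 1
((p5 -> p2) ^ (p6 & p5)) <-> p1 = 1 <-> 0 = 0
p1 & p6 = 0 & 0 = 0
(p1 & p6) -> p5 = 0 -> 1 = 1
p2 -> ((p1 & p6) -> p5) = 1 -> 1 = 1
p6 | p5 = 0 | 1 = 1
p1 -> (p6 | p5) = 0 -> 1 = 1
(p2 -> ((p1 & p6) -> p5)) ^ (p1 -> (p6 | p5)) = 1 ^ 1 = 0
(((p5 -> p2) ^ (p6 & p5)) <-> p1) | ((p2 -> ((p1 & p6) -> p5)) ^ (p1 -> (p6 | p5))) = 0 | 0 = 0
p1 <-> p5 = 0 <-> 1 = 0
p1 <-> (p1 <-> p5) = 0 <-> 0 = 1
~(p1 <-> (p1 <-> p5)) = ~1 = 0
p6 ^ p2 = 0 ^ 1 = 1
~(p1 <-> (p1 <-> p5)) & (p6 ^ p2) = 0 & 1 = 0
((((p5 -> p2) ^ (p6 & p5)) <-> p1) | ((p2 -> ((p1 & p6) -> p5)) ^ (p1 -> (p6 | p5)))) ^ (~(p1 <-> (p1 <-> p5)) & (p6 ^ p2)) = 0 ^ 0 = 0

0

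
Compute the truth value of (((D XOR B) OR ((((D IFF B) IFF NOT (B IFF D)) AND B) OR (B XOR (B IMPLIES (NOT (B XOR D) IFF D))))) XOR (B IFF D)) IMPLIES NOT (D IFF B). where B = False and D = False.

Substituting B=False, D=False:
D XOR B = False XOR False = False
D IFF B = False IFF False = True
B IFF D = False IFF False = True
NOT (B IFF D) = NOT True = False
(D IFF B) IFF NOT (B IFF D) = True IFF False = False
((D IFF B) IFF NOT (B IFF D)) AND B = False AND False = False
B XOR D = False XOR False = False
NOT (B XOR D) = NOT False = True
NOT (B XOR D) IFF D = True IFF False = False
B IMPLIES (NOT (B XOR D) IFF D) = False IMPLIES False = True
B XOR (B IMPLIES (NOT (B XOR D) IFF D)) = False XOR True = True
(((D IFF B) IFF NOT (B IFF D)) AND B) OR (B XOR (B IMPLIES (NOT (B XOR D) IFF D))) = False OR True = True
(D XOR B) OR ((((D IFF B) IFF NOT (B IFF D)) AND B) OR (B XOR (B IMPLIES (NOT (B XOR D) IFF D)))) = False OR True = True
B IFF D = False IFF False = True
((D XOR B) OR ((((D IFF B) IFF NOT (B IFF D)) AND B) OR (B XOR (B IMPLIES (NOT (B XOR D) IFF D))))) XOR (B IFF D) = True XOR True = False
D IFF B = False IFF False = True
NOT (D IFF B) = NOT True = False
(((D XOR B) OR ((((D IFF B) IFF NOT (B IFF D)) AND B) OR (B XOR (B IMPLIES (NOT (B XOR D) IFF D))))) XOR (B IFF D)) IMPLIES NOT (D IFF B) = False IMPLIES False = True

True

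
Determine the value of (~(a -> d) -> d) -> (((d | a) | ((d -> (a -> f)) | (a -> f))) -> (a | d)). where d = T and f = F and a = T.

T

a -> d = T -> T = T
~(a -> d) = ~T = F
~(a -> d) -> d = F -> T = T
d | a = T | T = T
a -> f = T -> F = F
d -> (a -> f) = T -> F = F
a -> f = T -> F = F
(d -> (a -> f)) | (a -> f) = F | F = F
(d | a) | ((d -> (a -> f)) | (a -> f)) = T | F = T
a | d = T | T = T
((d | a) | ((d -> (a -> f)) | (a -> f))) -> (a | d) = T -> T = T
(~(a -> d) -> d) -> (((d | a) | ((d -> (a -> f)) | (a -> f))) -> (a | d)) = T -> T = T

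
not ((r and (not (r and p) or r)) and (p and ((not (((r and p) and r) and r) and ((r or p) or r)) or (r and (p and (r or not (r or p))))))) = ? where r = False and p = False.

r and p = False and False = False
not (r and p) = not False = True
not (r and p) or r = True or False = True
r and (not (r and p) or r) = False and True = False
r and p = False and False = False
(r and p) and r = False and False = False
((r and p) and r) and r = False and False = False
not (((r and p) and r) and r) = not False = True
r or p = False or False = False
(r or p) or r = False or False = False
not (((r and p) and r) and r) and ((r or p) or r) = True and False = False
r or p = False or False = False
not (r or p) = not False = True
r or not (r or p) = False or True = True
p and (r or not (r or p)) = False and True = False
r and (p and (r or not (r or p))) = False and False = False
(not (((r and p) and r) and r) and ((r or p) or r)) or (r and (p and (r or not (r or p)))) = False or False = False
p and ((not (((r and p) and r) and r) and ((r or p) or r)) or (r and (p and (r or not (r or p))))) = False and False = False
(r and (not (r and p) or r)) and (p and ((not (((r and p) and r) and r) and ((r or p) or r)) or (r and (p and (r or not (r or p)))))) = False and False = False
not ((r and (not (r and p) or r)) and (p and ((not (((r and p) and r) and r) and ((r or p) or r)) or (r and (p and (r or not (r or p))))))) = not False = True

True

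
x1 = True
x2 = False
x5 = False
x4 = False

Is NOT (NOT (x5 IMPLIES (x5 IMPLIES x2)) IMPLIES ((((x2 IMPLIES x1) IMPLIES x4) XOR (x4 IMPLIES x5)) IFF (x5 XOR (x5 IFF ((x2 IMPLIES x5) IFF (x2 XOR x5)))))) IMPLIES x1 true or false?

x5 IMPLIES x2 = False IMPLIES False = True
x5 IMPLIES (x5 IMPLIES x2) = False IMPLIES True = True
NOT (x5 IMPLIES (x5 IMPLIES x2)) = NOT True = False
x2 IMPLIES x1 = False IMPLIES True = True
(x2 IMPLIES x1) IMPLIES x4 = True IMPLIES False = False
x4 IMPLIES x5 = False IMPLIES False = True
((x2 IMPLIES x1) IMPLIES x4) XOR (x4 IMPLIES x5) = False XOR True = True
x2 IMPLIES x5 = False IMPLIES False = True
x2 XOR x5 = False XOR False = False
(x2 IMPLIES x5) IFF (x2 XOR x5) = True IFF False = False
x5 IFF ((x2 IMPLIES x5) IFF (x2 XOR x5)) = False IFF False = True
x5 XOR (x5 IFF ((x2 IMPLIES x5) IFF (x2 XOR x5))) = False XOR True = True
(((x2 IMPLIES x1) IMPLIES x4) XOR (x4 IMPLIES x5)) IFF (x5 XOR (x5 IFF ((x2 IMPLIES x5) IFF (x2 XOR x5)))) = True IFF True = True
NOT (x5 IMPLIES (x5 IMPLIES x2)) IMPLIES ((((x2 IMPLIES x1) IMPLIES x4) XOR (x4 IMPLIES x5)) IFF (x5 XOR (x5 IFF ((x2 IMPLIES x5) IFF (x2 XOR x5))))) = False IMPLIES True = True
NOT (NOT (x5 IMPLIES (x5 IMPLIES x2)) IMPLIES ((((x2 IMPLIES x1) IMPLIES x4) XOR (x4 IMPLIES x5)) IFF (x5 XOR (x5 IFF ((x2 IMPLIES x5) IFF (x2 XOR x5)))))) = NOT True = False
NOT (NOT (x5 IMPLIES (x5 IMPLIES x2)) IMPLIES ((((x2 IMPLIES x1) IMPLIES x4) XOR (x4 IMPLIES x5)) IFF (x5 XOR (x5 IFF ((x2 IMPLIES x5) IFF (x2 XOR x5)))))) IMPLIES x1 = False IMPLIES True = True

True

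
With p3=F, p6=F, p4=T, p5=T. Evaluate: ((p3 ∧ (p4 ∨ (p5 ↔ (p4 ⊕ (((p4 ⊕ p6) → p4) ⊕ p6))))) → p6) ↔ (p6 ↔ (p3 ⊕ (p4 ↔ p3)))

T

Substituting p3=F, p6=F, p4=T, p5=T:
p4 ⊕ p6 = T ⊕ F = T
(p4 ⊕ p6) → p4 = T → T = T
((p4 ⊕ p6) → p4) ⊕ p6 = T ⊕ F = T
p4 ⊕ (((p4 ⊕ p6) → p4) ⊕ p6) = T ⊕ T = F
p5 ↔ (p4 ⊕ (((p4 ⊕ p6) → p4) ⊕ p6)) = T ↔ F = F
p4 ∨ (p5 ↔ (p4 ⊕ (((p4 ⊕ p6) → p4) ⊕ p6))) = T ∨ F = T
p3 ∧ (p4 ∨ (p5 ↔ (p4 ⊕ (((p4 ⊕ p6) → p4) ⊕ p6)))) = F ∧ T = F
(p3 ∧ (p4 ∨ (p5 ↔ (p4 ⊕ (((p4 ⊕ p6) → p4) ⊕ p6))))) → p6 = F → F = T
p4 ↔ p3 = T ↔ F = F
p3 ⊕ (p4 ↔ p3) = F ⊕ F = F
p6 ↔ (p3 ⊕ (p4 ↔ p3)) = F ↔ F = T
((p3 ∧ (p4 ∨ (p5 ↔ (p4 ⊕ (((p4 ⊕ p6) → p4) ⊕ p6))))) → p6) ↔ (p6 ↔ (p3 ⊕ (p4 ↔ p3))) = T ↔ T = T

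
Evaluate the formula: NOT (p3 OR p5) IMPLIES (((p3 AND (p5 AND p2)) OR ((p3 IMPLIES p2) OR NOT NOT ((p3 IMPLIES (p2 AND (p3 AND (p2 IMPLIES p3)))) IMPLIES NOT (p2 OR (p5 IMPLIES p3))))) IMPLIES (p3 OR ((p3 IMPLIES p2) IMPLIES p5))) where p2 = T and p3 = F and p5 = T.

p3 OR p5 = F OR T = T
NOT (p3 OR p5) = NOT T = F
p5 AND p2 = T AND T = T
p3 AND (p5 AND p2) = F AND T = F
p3 IMPLIES p2 = F IMPLIES T = T
p2 IMPLIES p3 = T IMPLIES F = F
p3 AND (p2 IMPLIES p3) = F AND F = F
p2 AND (p3 AND (p2 IMPLIES p3)) = T AND F = F
p3 IMPLIES (p2 AND (p3 AND (p2 IMPLIES p3))) = F IMPLIES F = T
p5 IMPLIES p3 = T IMPLIES F = F
p2 OR (p5 IMPLIES p3) = T OR F = T
NOT (p2 OR (p5 IMPLIES p3)) = NOT T = F
(p3 IMPLIES (p2 AND (p3 AND (p2 IMPLIES p3)))) IMPLIES NOT (p2 OR (p5 IMPLIES p3)) = T IMPLIES F = F
NOT ((p3 IMPLIES (p2 AND (p3 AND (p2 IMPLIES p3)))) IMPLIES NOT (p2 OR (p5 IMPLIES p3))) = NOT F = T
NOT NOT ((p3 IMPLIES (p2 AND (p3 AND (p2 IMPLIES p3)))) IMPLIES NOT (p2 OR (p5 IMPLIES p3))) = NOT T = F
(p3 IMPLIES p2) OR NOT NOT ((p3 IMPLIES (p2 AND (p3 AND (p2 IMPLIES p3)))) IMPLIES NOT (p2 OR (p5 IMPLIES p3))) = T OR F = T
(p3 AND (p5 AND p2)) OR ((p3 IMPLIES p2) OR NOT NOT ((p3 IMPLIES (p2 AND (p3 AND (p2 IMPLIES p3)))) IMPLIES NOT (p2 OR (p5 IMPLIES p3)))) = F OR T = T
p3 IMPLIES p2 = F IMPLIES T = T
(p3 IMPLIES p2) IMPLIES p5 = T IMPLIES T = T
p3 OR ((p3 IMPLIES p2) IMPLIES p5) = F OR T = T
((p3 AND (p5 AND p2)) OR ((p3 IMPLIES p2) OR NOT NOT ((p3 IMPLIES (p2 AND (p3 AND (p2 IMPLIES p3)))) IMPLIES NOT (p2 OR (p5 IMPLIES p3))))) IMPLIES (p3 OR ((p3 IMPLIES p2) IMPLIES p5)) = T IMPLIES T = T
NOT (p3 OR p5) IMPLIES (((p3 AND (p5 AND p2)) OR ((p3 IMPLIES p2) OR NOT NOT ((p3 IMPLIES (p2 AND (p3 AND (p2 IMPLIES p3)))) IMPLIES NOT (p2 OR (p5 IMPLIES p3))))) IMPLIES (p3 OR ((p3 IMPLIES p2) IMPLIES p5))) = F IMPLIES T = T

T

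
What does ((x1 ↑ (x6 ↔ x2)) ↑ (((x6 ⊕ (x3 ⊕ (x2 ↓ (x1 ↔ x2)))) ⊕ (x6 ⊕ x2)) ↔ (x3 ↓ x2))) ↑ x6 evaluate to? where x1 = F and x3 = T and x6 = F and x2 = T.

T

Substituting x1=F, x3=T, x6=F, x2=T:
x6 ↔ x2 = F ↔ T = F
x1 ↑ (x6 ↔ x2) = F ↑ F = T
x1 ↔ x2 = F ↔ T = F
x2 ↓ (x1 ↔ x2) = T ↓ F = F
x3 ⊕ (x2 ↓ (x1 ↔ x2)) = T ⊕ F = T
x6 ⊕ (x3 ⊕ (x2 ↓ (x1 ↔ x2))) = F ⊕ T = T
x6 ⊕ x2 = F ⊕ T = T
(x6 ⊕ (x3 ⊕ (x2 ↓ (x1 ↔ x2)))) ⊕ (x6 ⊕ x2) = T ⊕ T = F
x3 ↓ x2 = T ↓ T = F
((x6 ⊕ (x3 ⊕ (x2 ↓ (x1 ↔ x2)))) ⊕ (x6 ⊕ x2)) ↔ (x3 ↓ x2) = F ↔ F = T
(x1 ↑ (x6 ↔ x2)) ↑ (((x6 ⊕ (x3 ⊕ (x2 ↓ (x1 ↔ x2)))) ⊕ (x6 ⊕ x2)) ↔ (x3 ↓ x2)) = T ↑ T = F
((x1 ↑ (x6 ↔ x2)) ↑ (((x6 ⊕ (x3 ⊕ (x2 ↓ (x1 ↔ x2)))) ⊕ (x6 ⊕ x2)) ↔ (x3 ↓ x2))) ↑ x6 = F ↑ F = T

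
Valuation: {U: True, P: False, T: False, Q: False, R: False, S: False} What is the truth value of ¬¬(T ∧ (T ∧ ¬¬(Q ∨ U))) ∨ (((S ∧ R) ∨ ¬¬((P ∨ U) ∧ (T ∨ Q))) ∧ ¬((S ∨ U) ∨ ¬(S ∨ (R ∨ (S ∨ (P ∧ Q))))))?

False

Q ∨ U = False ∨ True = True
¬(Q ∨ U) = ¬True = False
¬¬(Q ∨ U) = ¬False = True
T ∧ ¬¬(Q ∨ U) = False ∧ True = False
T ∧ (T ∧ ¬¬(Q ∨ U)) = False ∧ False = False
¬(T ∧ (T ∧ ¬¬(Q ∨ U))) = ¬False = True
¬¬(T ∧ (T ∧ ¬¬(Q ∨ U))) = ¬True = False
S ∧ R = False ∧ False = False
P ∨ U = False ∨ True = True
T ∨ Q = False ∨ False = False
(P ∨ U) ∧ (T ∨ Q) = True ∧ False = False
¬((P ∨ U) ∧ (T ∨ Q)) = ¬False = True
¬¬((P ∨ U) ∧ (T ∨ Q)) = ¬True = False
(S ∧ R) ∨ ¬¬((P ∨ U) ∧ (T ∨ Q)) = False ∨ False = False
S ∨ U = False ∨ True = True
P ∧ Q = False ∧ False = False
S ∨ (P ∧ Q) = False ∨ False = False
R ∨ (S ∨ (P ∧ Q)) = False ∨ False = False
S ∨ (R ∨ (S ∨ (P ∧ Q))) = False ∨ False = False
¬(S ∨ (R ∨ (S ∨ (P ∧ Q)))) = ¬False = True
(S ∨ U) ∨ ¬(S ∨ (R ∨ (S ∨ (P ∧ Q)))) = True ∨ True = True
¬((S ∨ U) ∨ ¬(S ∨ (R ∨ (S ∨ (P ∧ Q))))) = ¬True = False
((S ∧ R) ∨ ¬¬((P ∨ U) ∧ (T ∨ Q))) ∧ ¬((S ∨ U) ∨ ¬(S ∨ (R ∨ (S ∨ (P ∧ Q))))) = False ∧ False = False
¬¬(T ∧ (T ∧ ¬¬(Q ∨ U))) ∨ (((S ∧ R) ∨ ¬¬((P ∨ U) ∧ (T ∨ Q))) ∧ ¬((S ∨ U) ∨ ¬(S ∨ (R ∨ (S ∨ (P ∧ Q)))))) = False ∨ False = False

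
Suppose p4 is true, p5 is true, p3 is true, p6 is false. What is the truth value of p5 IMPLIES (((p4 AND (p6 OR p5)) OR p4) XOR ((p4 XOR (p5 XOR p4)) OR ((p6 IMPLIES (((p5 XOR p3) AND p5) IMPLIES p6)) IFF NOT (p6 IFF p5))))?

Substituting p4=true, p5=true, p3=true, p6=false:
p6 OR p5 = false OR true = true
p4 AND (p6 OR p5) = true AND true = true
(p4 AND (p6 OR p5)) OR p4 = true OR true = true
p5 XOR p4 = true XOR true = false
p4 XOR (p5 XOR p4) = true XOR false = true
p5 XOR p3 = true XOR true = false
(p5 XOR p3) AND p5 = false AND true = false
((p5 XOR p3) AND p5) IMPLIES p6 = false IMPLIES false = true
p6 IMPLIES (((p5 XOR p3) AND p5) IMPLIES p6) = false IMPLIES true = true
p6 IFF p5 = false IFF true = false
NOT (p6 IFF p5) = NOT false = true
(p6 IMPLIES (((p5 XOR p3) AND p5) IMPLIES p6)) IFF NOT (p6 IFF p5) = true IFF true = true
(p4 XOR (p5 XOR p4)) OR ((p6 IMPLIES (((p5 XOR p3) AND p5) IMPLIES p6)) IFF NOT (p6 IFF p5)) = true OR true = true
((p4 AND (p6 OR p5)) OR p4) XOR ((p4 XOR (p5 XOR p4)) OR ((p6 IMPLIES (((p5 XOR p3) AND p5) IMPLIES p6)) IFF NOT (p6 IFF p5))) = true XOR true = false
p5 IMPLIES (((p4 AND (p6 OR p5)) OR p4) XOR ((p4 XOR (p5 XOR p4)) OR ((p6 IMPLIES (((p5 XOR p3) AND p5) IMPLIES p6)) IFF NOT (p6 IFF p5)))) = true IMPLIES false = false

false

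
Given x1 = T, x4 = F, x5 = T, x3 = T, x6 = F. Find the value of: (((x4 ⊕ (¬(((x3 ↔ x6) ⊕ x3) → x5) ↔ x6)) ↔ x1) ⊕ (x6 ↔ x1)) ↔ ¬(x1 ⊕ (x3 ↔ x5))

x3 ↔ x6 = T ↔ F = F
(x3 ↔ x6) ⊕ x3 = F ⊕ T = T
((x3 ↔ x6) ⊕ x3) → x5 = T → T = T
¬(((x3 ↔ x6) ⊕ x3) → x5) = ¬T = F
¬(((x3 ↔ x6) ⊕ x3) → x5) ↔ x6 = F ↔ F = T
x4 ⊕ (¬(((x3 ↔ x6) ⊕ x3) → x5) ↔ x6) = F ⊕ T = T
(x4 ⊕ (¬(((x3 ↔ x6) ⊕ x3) → x5) ↔ x6)) ↔ x1 = T ↔ T = T
x6 ↔ x1 = F ↔ T = F
((x4 ⊕ (¬(((x3 ↔ x6) ⊕ x3) → x5) ↔ x6)) ↔ x1) ⊕ (x6 ↔ x1) = T ⊕ F = T
x3 ↔ x5 = T ↔ T = T
x1 ⊕ (x3 ↔ x5) = T ⊕ T = F
¬(x1 ⊕ (x3 ↔ x5)) = ¬F = T
(((x4 ⊕ (¬(((x3 ↔ x6) ⊕ x3) → x5) ↔ x6)) ↔ x1) ⊕ (x6 ↔ x1)) ↔ ¬(x1 ⊕ (x3 ↔ x5)) = T ↔ T = T

T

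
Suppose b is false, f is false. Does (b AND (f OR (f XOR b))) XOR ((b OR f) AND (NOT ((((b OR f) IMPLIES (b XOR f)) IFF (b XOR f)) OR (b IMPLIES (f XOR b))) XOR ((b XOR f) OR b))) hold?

false

f XOR b = false XOR false = false
f OR (f XOR b) = false OR false = false
b AND (f OR (f XOR b)) = false AND false = false
b OR f = false OR false = false
b OR f = false OR false = false
b XOR f = false XOR false = false
(b OR f) IMPLIES (b XOR f) = false IMPLIES false = true
b XOR f = false XOR false = false
((b OR f) IMPLIES (b XOR f)) IFF (b XOR f) = true IFF false = false
f XOR b = false XOR false = false
b IMPLIES (f XOR b) = false IMPLIES false = true
(((b OR f) IMPLIES (b XOR f)) IFF (b XOR f)) OR (b IMPLIES (f XOR b)) = false OR true = true
NOT ((((b OR f) IMPLIES (b XOR f)) IFF (b XOR f)) OR (b IMPLIES (f XOR b))) = NOT true = false
b XOR f = false XOR false = false
(b XOR f) OR b = false OR false = false
NOT ((((b OR f) IMPLIES (b XOR f)) IFF (b XOR f)) OR (b IMPLIES (f XOR b))) XOR ((b XOR f) OR b) = false XOR false = false
(b OR f) AND (NOT ((((b OR f) IMPLIES (b XOR f)) IFF (b XOR f)) OR (b IMPLIES (f XOR b))) XOR ((b XOR f) OR b)) = false AND false = false
(b AND (f OR (f XOR b))) XOR ((b OR f) AND (NOT ((((b OR f) IMPLIES (b XOR f)) IFF (b XOR f)) OR (b IMPLIES (f XOR b))) XOR ((b XOR f) OR b))) = false XOR false = false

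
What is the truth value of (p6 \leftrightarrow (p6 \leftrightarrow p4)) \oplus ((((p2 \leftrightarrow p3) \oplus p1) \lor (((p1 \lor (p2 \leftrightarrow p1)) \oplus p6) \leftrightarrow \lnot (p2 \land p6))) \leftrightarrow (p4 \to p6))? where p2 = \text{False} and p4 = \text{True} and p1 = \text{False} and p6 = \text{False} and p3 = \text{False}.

Substituting p2=\text{False}, p4=\text{True}, p1=\text{False}, p6=\text{False}, p3=\text{False}:
p6 \leftrightarrow p4 = \text{False} \leftrightarrow \text{True} = \text{False}
p6 \leftrightarrow (p6 \leftrightarrow p4) = \text{False} \leftrightarrow \text{False} = \text{True}
p2 \leftrightarrow p3 = \text{False} \leftrightarrow \text{False} = \text{True}
(p2 \leftrightarrow p3) \oplus p1 = \text{True} \oplus \text{False} = \text{True}
p2 \leftrightarrow p1 = \text{False} \leftrightarrow \text{False} = \text{True}
p1 \lor (p2 \leftrightarrow p1) = \text{False} \lor \text{True} = \text{True}
(p1 \lor (p2 \leftrightarrow p1)) \oplus p6 = \text{True} \oplus \text{False} = \text{True}
p2 \land p6 = \text{False} \land \text{False} = \text{False}
\lnot (p2 \land p6) = \lnot \text{False} = \text{True}
((p1 \lor (p2 \leftrightarrow p1)) \oplus p6) \leftrightarrow \lnot (p2 \land p6) = \text{True} \leftrightarrow \text{True} = \text{True}
((p2 \leftrightarrow p3) \oplus p1) \lor (((p1 \lor (p2 \leftrightarrow p1)) \oplus p6) \leftrightarrow \lnot (p2 \land p6)) = \text{True} \lor \text{True} = \text{True}
p4 \to p6 = \text{True} \to \text{False} = \text{False}
(((p2 \leftrightarrow p3) \oplus p1) \lor (((p1 \lor (p2 \leftrightarrow p1)) \oplus p6) \leftrightarrow \lnot (p2 \land p6))) \leftrightarrow (p4 \to p6) = \text{True} \leftrightarrow \text{False} = \text{False}
(p6 \leftrightarrow (p6 \leftrightarrow p4)) \oplus ((((p2 \leftrightarrow p3) \oplus p1) \lor (((p1 \lor (p2 \leftrightarrow p1)) \oplus p6) \leftrightarrow \lnot (p2 \land p6))) \leftrightarrow (p4 \to p6)) = \text{True} \oplus \text{False} = \text{True}

\text{True}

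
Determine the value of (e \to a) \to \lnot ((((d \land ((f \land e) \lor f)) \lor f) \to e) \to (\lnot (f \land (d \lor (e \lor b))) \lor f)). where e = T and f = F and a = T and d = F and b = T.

F

Substituting e=T, f=F, a=T, d=F, b=T:
e \to a = T \to T = T
f \land e = F \land T = F
(f \land e) \lor f = F \lor F = F
d \land ((f \land e) \lor f) = F \land F = F
(d \land ((f \land e) \lor f)) \lor f = F \lor F = F
((d \land ((f \land e) \lor f)) \lor f) \to e = F \to T = T
e \lor b = T \lor T = T
d \lor (e \lor b) = F \lor T = T
f \land (d \lor (e \lor b)) = F \land T = F
\lnot (f \land (d \lor (e \lor b))) = \lnot F = T
\lnot (f \land (d \lor (e \lor b))) \lor f = T \lor F = T
(((d \land ((f \land e) \lor f)) \lor f) \to e) \to (\lnot (f \land (d \lor (e \lor b))) \lor f) = T \to T = T
\lnot ((((d \land ((f \land e) \lor f)) \lor f) \to e) \to (\lnot (f \land (d \lor (e \lor b))) \lor f)) = \lnot T = F
(e \to a) \to \lnot ((((d \land ((f \land e) \lor f)) \lor f) \to e) \to (\lnot (f \land (d \lor (e \lor b))) \lor f)) = T \to F = F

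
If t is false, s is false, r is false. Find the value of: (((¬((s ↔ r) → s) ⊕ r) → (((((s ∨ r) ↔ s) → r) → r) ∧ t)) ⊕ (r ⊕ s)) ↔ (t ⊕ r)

s ↔ r = False ↔ False = True
(s ↔ r) → s = True → False = False
¬((s ↔ r) → s) = ¬False = True
¬((s ↔ r) → s) ⊕ r = True ⊕ False = True
s ∨ r = False ∨ False = False
(s ∨ r) ↔ s = False ↔ False = True
((s ∨ r) ↔ s) → r = True → False = False
(((s ∨ r) ↔ s) → r) → r = False → False = True
((((s ∨ r) ↔ s) → r) → r) ∧ t = True ∧ False = False
(¬((s ↔ r) → s) ⊕ r) → (((((s ∨ r) ↔ s) → r) → r) ∧ t) = True → False = False
r ⊕ s = False ⊕ False = False
((¬((s ↔ r) → s) ⊕ r) → (((((s ∨ r) ↔ s) → r) → r) ∧ t)) ⊕ (r ⊕ s) = False ⊕ False = False
t ⊕ r = False ⊕ False = False
(((¬((s ↔ r) → s) ⊕ r) → (((((s ∨ r) ↔ s) → r) → r) ∧ t)) ⊕ (r ⊕ s)) ↔ (t ⊕ r) = False ↔ False = True

True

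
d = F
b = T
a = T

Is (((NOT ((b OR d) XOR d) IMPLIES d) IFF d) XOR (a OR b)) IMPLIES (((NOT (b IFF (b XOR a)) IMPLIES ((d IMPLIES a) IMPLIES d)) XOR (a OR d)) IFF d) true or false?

F

b OR d = T OR F = T
(b OR d) XOR d = T XOR F = T
NOT ((b OR d) XOR d) = NOT T = F
NOT ((b OR d) XOR d) IMPLIES d = F IMPLIES F = T
(NOT ((b OR d) XOR d) IMPLIES d) IFF d = T IFF F = F
a OR b = T OR T = T
((NOT ((b OR d) XOR d) IMPLIES d) IFF d) XOR (a OR b) = F XOR T = T
b XOR a = T XOR T = F
b IFF (b XOR a) = T IFF F = F
NOT (b IFF (b XOR a)) = NOT F = T
d IMPLIES a = F IMPLIES T = T
(d IMPLIES a) IMPLIES d = T IMPLIES F = F
NOT (b IFF (b XOR a)) IMPLIES ((d IMPLIES a) IMPLIES d) = T IMPLIES F = F
a OR d = T OR F = T
(NOT (b IFF (b XOR a)) IMPLIES ((d IMPLIES a) IMPLIES d)) XOR (a OR d) = F XOR T = T
((NOT (b IFF (b XOR a)) IMPLIES ((d IMPLIES a) IMPLIES d)) XOR (a OR d)) IFF d = T IFF F = F
(((NOT ((b OR d) XOR d) IMPLIES d) IFF d) XOR (a OR b)) IMPLIES (((NOT (b IFF (b XOR a)) IMPLIES ((d IMPLIES a) IMPLIES d)) XOR (a OR d)) IFF d) = T IMPLIES F = F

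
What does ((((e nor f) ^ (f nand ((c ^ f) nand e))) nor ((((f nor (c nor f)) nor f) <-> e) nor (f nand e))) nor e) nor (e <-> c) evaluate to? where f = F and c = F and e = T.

e nor f = T nor F = F
c ^ f = F ^ F = F
(c ^ f) nand e = F nand T = T
f nand ((c ^ f) nand e) = F nand T = T
(e nor f) ^ (f nand ((c ^ f) nand e)) = F ^ T = T
c nor f = F nor F = T
f nor (c nor f) = F nor T = F
(f nor (c nor f)) nor f = F nor F = T
((f nor (c nor f)) nor f) <-> e = T <-> T = T
f nand e = F nand T = T
(((f nor (c nor f)) nor f) <-> e) nor (f nand e) = T nor T = F
((e nor f) ^ (f nand ((c ^ f) nand e))) nor ((((f nor (c nor f)) nor f) <-> e) nor (f nand e)) = T nor F = F
(((e nor f) ^ (f nand ((c ^ f) nand e))) nor ((((f nor (c nor f)) nor f) <-> e) nor (f nand e))) nor e = F nor T = F
e <-> c = T <-> F = F
((((e nor f) ^ (f nand ((c ^ f) nand e))) nor ((((f nor (c nor f)) nor f) <-> e) nor (f nand e))) nor e) nor (e <-> c) = F nor F = T

T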